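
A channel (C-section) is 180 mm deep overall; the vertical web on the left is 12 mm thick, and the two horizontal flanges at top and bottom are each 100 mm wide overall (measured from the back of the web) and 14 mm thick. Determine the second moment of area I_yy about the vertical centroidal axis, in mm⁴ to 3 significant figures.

I_yy ≈ 4.49 × 10⁶ mm⁴

Treat the section as a set of non-overlapping primitives; coordinates are from the bounding-box lower-left.
Web: 12 × 180, A = 2 160 mm², x = 6 mm, Ī = 25 920 mm⁴.
Top flange (beyond web): 88 × 14, A = 1 232 mm², x = 56 mm, Ī = 795 051 mm⁴.
Bottom flange (beyond web): 88 × 14, A = 1 232 mm², x = 56 mm, Ī = 795 051 mm⁴.
Centroid: x̄ = ΣA·x / ΣA = 32.644 mm.
Transfer each piece to the vertical centroidal axis using Ī + A·d² with d = x − 32.644:
  web: d = -26.644 mm → contributes +1 559 264 mm⁴
  top flange (beyond web): d = 23.356 mm → contributes +1 467 133 mm⁴
  bottom flange (beyond web): d = 23.356 mm → contributes +1 467 133 mm⁴
Total I = 4 493 530 mm⁴.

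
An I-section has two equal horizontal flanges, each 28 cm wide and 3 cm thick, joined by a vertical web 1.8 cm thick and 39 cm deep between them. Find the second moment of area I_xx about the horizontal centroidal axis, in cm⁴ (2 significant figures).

Split into non-overlapping primitives; take the origin at the lower-left of the bounding box.
Bottom flange: 28 × 3, A = 84 cm², y = 1.5 cm, Ī = 63 cm⁴.
Web: 1.8 × 39, A = 70.2 cm², y = 22.5 cm, Ī = 8 898 cm⁴.
Top flange: 28 × 3, A = 84 cm², y = 43.5 cm, Ī = 63 cm⁴.
By symmetry the centroid is at mid-height, ȳ = 22.5 cm.
Transfer each piece to the horizontal centroidal axis using Ī + A·d² with d = y − 22.5:
  bottom flange: d = -21 cm → contributes +37 107 cm⁴
  web: d = 0 cm → contributes +8 898 cm⁴
  top flange: d = 21 cm → contributes +37 107 cm⁴
Total I = 83 112 cm⁴.

I_xx ≈ 8.3 × 10⁴ cm⁴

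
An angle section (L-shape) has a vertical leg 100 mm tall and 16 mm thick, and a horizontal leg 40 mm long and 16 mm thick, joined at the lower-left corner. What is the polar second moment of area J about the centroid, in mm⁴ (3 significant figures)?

Decompose the section into non-overlapping parts with the origin at the bottom-left of its bounding rectangle.
Vertical leg: 16 × 100, A = 1 600 mm², y = 50 mm, Ī = 1 333 333 mm⁴.
Horizontal leg (remainder): 24 × 16, A = 384 mm², y = 8 mm, Ī = 8 192 mm⁴.
Centroid: ȳ = ΣA·y / ΣA = 41.871 mm.
Transfer each piece to the centroidal x-axis using Ī + A·d² with d = y − 41.871:
  vertical leg: d = 8.129 mm → contributes +1 439 063 mm⁴
  horizontal leg (remainder): d = -33.871 mm → contributes +448 733 mm⁴
Total I = 1 887 796 mm⁴.
For the y-axis: x̄ = 11.871 mm.
Repeating about the centroidal y-axis gives I_y = 176 436 mm⁴.
Polar second moment: J = I_x + I_y = 2 064 233 mm⁴.

J ≈ 2.06 × 10⁶ mm⁴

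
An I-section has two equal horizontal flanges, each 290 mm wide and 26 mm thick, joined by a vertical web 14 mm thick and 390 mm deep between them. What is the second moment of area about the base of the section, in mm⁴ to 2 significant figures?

I_base ≈ 1.7 × 10⁹ mm⁴

Break the section into simple shapes (no overlaps), measuring from the bottom-left corner of the bounding box.
Bottom flange: 290 × 26, A = 7 540 mm², y = 13 mm, Ī = 424 753 mm⁴.
Web: 14 × 390, A = 5 460 mm², y = 221 mm, Ī = 69 205 500 mm⁴.
Top flange: 290 × 26, A = 7 540 mm², y = 429 mm, Ī = 424 753 mm⁴.
Transfer each piece to a horizontal axis along the bottom face using Ī + A·d² with d = y − 0:
  bottom flange: d = 13 mm → contributes +1 699 013 mm⁴
  web: d = 221 mm → contributes +335 877 360 mm⁴
  top flange: d = 429 mm → contributes +1 388 093 893 mm⁴
Total I = 1 725 670 267 mm⁴.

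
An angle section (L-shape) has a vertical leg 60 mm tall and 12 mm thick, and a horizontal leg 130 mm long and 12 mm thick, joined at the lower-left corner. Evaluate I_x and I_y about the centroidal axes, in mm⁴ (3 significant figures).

Split into non-overlapping primitives; take the origin at the lower-left of the bounding box.
Vertical leg: 12 × 60, A = 720 mm², y = 30 mm, Ī = 216 000 mm⁴.
Horizontal leg (remainder): 118 × 12, A = 1 416 mm², y = 6 mm, Ī = 16 992 mm⁴.
Centroid: ȳ = ΣA·y / ΣA = 14.09 mm.
Transfer each piece to the centroidal x-axis using Ī + A·d² with d = y − 14.09:
  vertical leg: d = 15.91 mm → contributes +398 255 mm⁴
  horizontal leg (remainder): d = -8.0899 mm → contributes +109 664 mm⁴
Total I = 507 919 mm⁴.
For the y-axis: x̄ = 49.09 mm.
Repeating about the centroidal y-axis gives I_y = 3 668 279 mm⁴.

I_x ≈ 5.08 × 10⁵ mm⁴, I_y ≈ 3.67 × 10⁶ mm⁴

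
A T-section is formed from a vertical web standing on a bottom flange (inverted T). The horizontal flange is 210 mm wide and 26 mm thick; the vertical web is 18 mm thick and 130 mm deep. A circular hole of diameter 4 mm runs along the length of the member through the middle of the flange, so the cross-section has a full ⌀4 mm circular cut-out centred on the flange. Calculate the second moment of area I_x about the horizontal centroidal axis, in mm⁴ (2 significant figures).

Break the section into simple shapes (no overlaps), measuring from the bottom-left corner of the bounding box.
Flange: 210 × 26, A = 5 460 mm², y = 13 mm, Ī = 307 580 mm⁴.
Web: 18 × 130, A = 2 340 mm², y = 91 mm, Ī = 3 295 500 mm⁴.
Hole (subtracted): ⌀4, A = 12.57 mm², y = 13 mm, Ī = 12.57 mm⁴.
Centroid: ȳ = ΣA·y / ΣA = 36.44 mm.
Transfer each piece to the horizontal centroidal axis using Ī + A·d² with d = y − 36.44:
  flange: d = -23.44 mm → contributes +3 306 914 mm⁴
  web: d = 54.56 mm → contributes +10 261 769 mm⁴
  hole: d = -23.44 mm → contributes −6 916 mm⁴
Total I = 13 561 767 mm⁴.

I_x ≈ 1.4 × 10⁷ mm⁴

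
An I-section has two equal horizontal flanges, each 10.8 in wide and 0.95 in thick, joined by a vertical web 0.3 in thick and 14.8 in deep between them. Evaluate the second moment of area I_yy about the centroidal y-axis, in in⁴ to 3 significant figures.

Break the section into simple shapes (no overlaps), measuring from the bottom-left corner of the bounding box.
Bottom flange: 10.8 × 0.95, A = 10.26 in², x = 5.4 in, Ī = 99.727 in⁴.
Web: 0.3 × 14.8, A = 4.44 in², x = 5.4 in, Ī = 0.0333 in⁴.
Top flange: 10.8 × 0.95, A = 10.26 in², x = 5.4 in, Ī = 99.727 in⁴.
By symmetry the centroid is at mid-width, x̄ = 5.4 in.
All pieces are centred on the centroidal y-axis, so I = ΣĪ = 199.49 in⁴.

I_yy ≈ 199 in⁴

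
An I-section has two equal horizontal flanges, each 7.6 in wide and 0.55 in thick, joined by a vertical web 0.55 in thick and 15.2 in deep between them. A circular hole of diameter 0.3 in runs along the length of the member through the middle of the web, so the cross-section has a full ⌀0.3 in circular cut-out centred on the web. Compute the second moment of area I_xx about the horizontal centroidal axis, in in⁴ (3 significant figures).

I_xx ≈ 680 in⁴

Treat the section as a set of non-overlapping primitives; coordinates are from the bounding-box lower-left.
Bottom flange: 7.6 × 0.55, A = 4.18 in², y = 0.275 in, Ī = 0.10537 in⁴.
Web: 0.55 × 15.2, A = 8.36 in², y = 8.15 in, Ī = 160.96 in⁴.
Top flange: 7.6 × 0.55, A = 4.18 in², y = 16.025 in, Ī = 0.10537 in⁴.
Hole (subtracted): ⌀0.3, A = 0.070686 in², y = 8.15 in, Ī = 0.00039761 in⁴.
By symmetry the centroid is at mid-height, ȳ = 8.15 in.
Transfer each piece to the horizontal centroidal axis using Ī + A·d² with d = y − 8.15:
  bottom flange: d = -7.875 in → contributes +259.33 in⁴
  web: d = 0 in → contributes +160.96 in⁴
  top flange: d = 7.875 in → contributes +259.33 in⁴
  hole: d = 0 in → contributes −0.00039761 in⁴
Total I = 679.62 in⁴.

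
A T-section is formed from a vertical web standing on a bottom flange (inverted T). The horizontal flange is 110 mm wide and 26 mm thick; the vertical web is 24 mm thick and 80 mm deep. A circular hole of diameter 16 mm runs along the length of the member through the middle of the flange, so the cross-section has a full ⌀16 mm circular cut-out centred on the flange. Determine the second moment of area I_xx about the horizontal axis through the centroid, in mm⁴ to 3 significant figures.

Split into non-overlapping primitives; take the origin at the lower-left of the bounding box.
Flange: 110 × 26, A = 2 860 mm², y = 13 mm, Ī = 161 113 mm⁴.
Web: 24 × 80, A = 1 920 mm², y = 66 mm, Ī = 1 024 000 mm⁴.
Hole (subtracted): ⌀16, A = 201.06 mm², y = 13 mm, Ī = 3 217 mm⁴.
Centroid: ȳ = ΣA·y / ΣA = 35.223 mm.
Transfer each piece to the horizontal axis through the centroid using Ī + A·d² with d = y − 35.223:
  flange: d = -22.223 mm → contributes +1 573 621 mm⁴
  web: d = 30.777 mm → contributes +2 842 611 mm⁴
  hole: d = -22.223 mm → contributes −102 518 mm⁴
Total I = 4 313 714 mm⁴.

I_xx ≈ 4.31 × 10⁶ mm⁴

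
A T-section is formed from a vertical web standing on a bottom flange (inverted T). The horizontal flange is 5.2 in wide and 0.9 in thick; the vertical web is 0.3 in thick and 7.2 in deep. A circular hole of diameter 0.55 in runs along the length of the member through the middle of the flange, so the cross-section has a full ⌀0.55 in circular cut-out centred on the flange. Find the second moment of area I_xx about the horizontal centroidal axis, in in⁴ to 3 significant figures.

I_xx ≈ 33.5 in⁴

Split into non-overlapping primitives; take the origin at the lower-left of the bounding box.
Flange: 5.2 × 0.9, A = 4.68 in², y = 0.45 in, Ī = 0.3159 in⁴.
Web: 0.3 × 7.2, A = 2.16 in², y = 4.5 in, Ī = 9.3312 in⁴.
Hole (subtracted): ⌀0.55, A = 0.23758 in², y = 0.45 in, Ī = 0.0044918 in⁴.
Centroid: ȳ = ΣA·y / ΣA = 1.775 in.
Transfer each piece to the horizontal centroidal axis using Ī + A·d² with d = y − 1.775:
  flange: d = -1.325 in → contributes +8.5318 in⁴
  web: d = 2.725 in → contributes +25.371 in⁴
  hole: d = -1.325 in → contributes −0.42158 in⁴
Total I = 33.481 in⁴.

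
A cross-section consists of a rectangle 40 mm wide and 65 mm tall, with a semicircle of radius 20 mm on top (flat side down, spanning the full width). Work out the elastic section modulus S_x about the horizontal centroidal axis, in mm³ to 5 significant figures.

S_x ≈ 4.0050 × 10⁴ mm³

Break the section into simple shapes (no overlaps), measuring from the bottom-left corner of the bounding box.
Rectangular body: 40 × 65, A = 2 600 mm², y = 32.5 mm, Ī = 915416.7 mm⁴.
Semicircular cap: semicircle r = 20, A = 628.3185 mm², y = 73.48826 mm, Ī = 17561.11 mm⁴.
Centroid: ȳ = ΣA·y / ΣA = 40.47743 mm.
Transfer each piece to the horizontal centroidal axis using Ī + A·d² with d = y − 40.47743:
  rectangular body: d = -7.97743 mm → contributes +1 080 879 mm⁴
  semicircular cap: d = 33.01083 mm → contributes +702249.3 mm⁴
Total I = 1 783 128 mm⁴.
Extreme fibre distance c = 44.52257 mm; S = I/c = 40049.99 mm³.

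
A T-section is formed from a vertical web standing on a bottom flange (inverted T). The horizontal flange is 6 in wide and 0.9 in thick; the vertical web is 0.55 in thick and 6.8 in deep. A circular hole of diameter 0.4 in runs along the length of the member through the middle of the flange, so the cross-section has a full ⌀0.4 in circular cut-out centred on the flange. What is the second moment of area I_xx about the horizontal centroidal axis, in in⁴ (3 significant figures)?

I_xx ≈ 47.2 in⁴

Decompose the section into non-overlapping parts with the origin at the bottom-left of its bounding rectangle.
Flange: 6 × 0.9, A = 5.4 in², y = 0.45 in, Ī = 0.3645 in⁴.
Web: 0.55 × 6.8, A = 3.74 in², y = 4.3 in, Ī = 14.411 in⁴.
Hole (subtracted): ⌀0.4, A = 0.12566 in², y = 0.45 in, Ī = 0.0012566 in⁴.
Centroid: ȳ = ΣA·y / ΣA = 2.0473 in.
Transfer each piece to the horizontal centroidal axis using Ī + A·d² with d = y − 2.0473:
  flange: d = -1.5973 in → contributes +14.143 in⁴
  web: d = 2.2527 in → contributes +33.39 in⁴
  hole: d = -1.5973 in → contributes −0.32189 in⁴
Total I = 47.211 in⁴.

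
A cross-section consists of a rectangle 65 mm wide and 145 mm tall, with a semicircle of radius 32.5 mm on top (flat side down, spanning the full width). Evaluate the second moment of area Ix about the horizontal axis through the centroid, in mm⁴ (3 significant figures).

Treat the section as a set of non-overlapping primitives; coordinates are from the bounding-box lower-left.
Rectangular body: 65 × 145, A = 9 425 mm², y = 72.5 mm, Ī = 16 513 385 mm⁴.
Semicircular cap: semicircle r = 32.5, A = 1659.2 mm², y = 158.79 mm, Ī = 122 452 mm⁴.
Centroid: ȳ = ΣA·y / ΣA = 85.417 mm.
Transfer each piece to the horizontal axis through the centroid using Ī + A·d² with d = y − 85.417:
  rectangular body: d = -12.917 mm → contributes +18 085 937 mm⁴
  semicircular cap: d = 73.376 mm → contributes +9 055 500 mm⁴
Total I = 27 141 438 mm⁴.

Ix ≈ 2.71 × 10⁷ mm⁴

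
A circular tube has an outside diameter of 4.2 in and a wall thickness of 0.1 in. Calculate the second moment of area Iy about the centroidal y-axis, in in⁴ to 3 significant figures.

Treat the section as a set of non-overlapping primitives; coordinates are from the bounding-box lower-left.
Outer circle: ⌀4.2, A = 13.854 in², x = 2.1 in, Ī = 15.275 in⁴.
Bore (subtracted): ⌀4, A = 12.566 in², x = 2.1 in, Ī = 12.566 in⁴.
By symmetry the centroid is at mid-width, x̄ = 2.1 in.
All pieces are centred on the centroidal y-axis, so I = ΣĪ (holes subtracted) = 2.7081 in⁴.

Iy ≈ 2.71 in⁴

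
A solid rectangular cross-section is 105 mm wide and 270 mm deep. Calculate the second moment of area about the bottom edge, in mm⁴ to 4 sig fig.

I_base ≈ 6.889 × 10⁸ mm⁴

The section: 105 × 270, A = 28 350 mm², y = 135 mm, Ī = 172 226 250 mm⁴.
Transfer it to a horizontal axis along the bottom face using Ī + A·d² with d = y − 0:
  the section: d = 135 mm → contributes +688 905 000 mm⁴
Total I = 688 905 000 mm⁴.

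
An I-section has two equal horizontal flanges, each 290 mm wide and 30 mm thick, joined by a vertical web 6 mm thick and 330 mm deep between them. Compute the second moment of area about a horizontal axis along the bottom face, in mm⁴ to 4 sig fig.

Break the section into simple shapes (no overlaps), measuring from the bottom-left corner of the bounding box.
Bottom flange: 290 × 30, A = 8 700 mm², y = 15 mm, Ī = 652 500 mm⁴.
Web: 6 × 330, A = 1 980 mm², y = 195 mm, Ī = 17 968 500 mm⁴.
Top flange: 290 × 30, A = 8 700 mm², y = 375 mm, Ī = 652 500 mm⁴.
Transfer each piece to the base of the section using Ī + A·d² with d = y − 0:
  bottom flange: d = 15 mm → contributes +2 610 000 mm⁴
  web: d = 195 mm → contributes +93 258 000 mm⁴
  top flange: d = 375 mm → contributes +1 224 090 000 mm⁴
Total I = 1 319 958 000 mm⁴.

I_base ≈ 1.320 × 10⁹ mm⁴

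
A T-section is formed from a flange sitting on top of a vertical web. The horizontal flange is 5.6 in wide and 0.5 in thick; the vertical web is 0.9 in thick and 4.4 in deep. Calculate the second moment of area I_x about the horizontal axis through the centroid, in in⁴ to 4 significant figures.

I_x ≈ 16.29 in⁴

Split into non-overlapping primitives; take the origin at the lower-left of the bounding box.
Flange: 5.6 × 0.5, A = 2.8 in², y = 4.65 in, Ī = 0.0583333 in⁴.
Web: 0.9 × 4.4, A = 3.96 in², y = 2.2 in, Ī = 6.3888 in⁴.
Centroid: ȳ = ΣA·y / ΣA = 3.21479 in.
Transfer each piece to the horizontal axis through the centroid using Ī + A·d² with d = y − 3.21479:
  flange: d = 1.43521 in → contributes +5.82583 in⁴
  web: d = -1.01479 in → contributes +10.4668 in⁴
Total I = 16.2927 in⁴.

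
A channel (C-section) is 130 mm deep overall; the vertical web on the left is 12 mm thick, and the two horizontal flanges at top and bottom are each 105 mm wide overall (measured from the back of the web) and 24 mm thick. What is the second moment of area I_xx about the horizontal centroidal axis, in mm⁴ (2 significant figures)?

I_xx ≈ 1.5 × 10⁷ mm⁴

Treat the section as a set of non-overlapping primitives; coordinates are from the bounding-box lower-left.
Web: 12 × 130, A = 1 560 mm², y = 65 mm, Ī = 2 197 000 mm⁴.
Top flange (beyond web): 93 × 24, A = 2 232 mm², y = 118 mm, Ī = 107 136 mm⁴.
Bottom flange (beyond web): 93 × 24, A = 2 232 mm², y = 12 mm, Ī = 107 136 mm⁴.
By symmetry the centroid is at mid-height, ȳ = 65 mm.
Transfer each piece to the horizontal centroidal axis using Ī + A·d² with d = y − 65:
  web: d = 0 mm → contributes +2 197 000 mm⁴
  top flange (beyond web): d = 53 mm → contributes +6 376 824 mm⁴
  bottom flange (beyond web): d = -53 mm → contributes +6 376 824 mm⁴
Total I = 14 950 648 mm⁴.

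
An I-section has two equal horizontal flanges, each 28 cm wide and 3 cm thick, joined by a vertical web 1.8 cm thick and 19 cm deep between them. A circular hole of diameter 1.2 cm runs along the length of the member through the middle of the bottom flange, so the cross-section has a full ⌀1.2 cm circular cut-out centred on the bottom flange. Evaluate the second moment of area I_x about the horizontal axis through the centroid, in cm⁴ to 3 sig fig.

I_x ≈ 2.13 × 10⁴ cm⁴

Split into non-overlapping primitives; take the origin at the lower-left of the bounding box.
Bottom flange: 28 × 3, A = 84 cm², y = 1.5 cm, Ī = 63 cm⁴.
Web: 1.8 × 19, A = 34.2 cm², y = 12.5 cm, Ī = 1028.9 cm⁴.
Top flange: 28 × 3, A = 84 cm², y = 23.5 cm, Ī = 63 cm⁴.
Hole (subtracted): ⌀1.2, A = 1.131 cm², y = 1.5 cm, Ī = 0.10179 cm⁴.
Centroid: ȳ = ΣA·y / ΣA = 12.562 cm.
Transfer each piece to the horizontal axis through the centroid using Ī + A·d² with d = y − 12.562:
  bottom flange: d = -11.062 cm → contributes +10 342 cm⁴
  web: d = -0.061873 cm → contributes +1 029 cm⁴
  top flange: d = 10.938 cm → contributes +10 113 cm⁴
  hole: d = -11.062 cm → contributes −138.49 cm⁴
Total I = 21 345 cm⁴.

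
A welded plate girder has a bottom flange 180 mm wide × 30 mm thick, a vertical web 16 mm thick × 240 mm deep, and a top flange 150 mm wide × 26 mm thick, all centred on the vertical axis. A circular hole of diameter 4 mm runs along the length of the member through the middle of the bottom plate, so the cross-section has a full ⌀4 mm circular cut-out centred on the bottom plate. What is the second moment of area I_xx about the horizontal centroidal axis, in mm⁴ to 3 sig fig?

I_xx ≈ 1.83 × 10⁸ mm⁴

Treat the section as a set of non-overlapping primitives; coordinates are from the bounding-box lower-left.
Bottom plate: 180 × 30, A = 5 400 mm², y = 15 mm, Ī = 405 000 mm⁴.
Web plate: 16 × 240, A = 3 840 mm², y = 150 mm, Ī = 18 432 000 mm⁴.
Top plate: 150 × 26, A = 3 900 mm², y = 283 mm, Ī = 219 700 mm⁴.
Hole (subtracted): ⌀4, A = 12.566 mm², y = 15 mm, Ī = 12.566 mm⁴.
Centroid: ȳ = ΣA·y / ΣA = 134.11 mm.
Transfer each piece to the horizontal centroidal axis using Ī + A·d² with d = y − 134.11:
  bottom plate: d = -119.11 mm → contributes +77 014 993 mm⁴
  web plate: d = 15.891 mm → contributes +19 401 650 mm⁴
  top plate: d = 148.89 mm → contributes +86 676 568 mm⁴
  hole: d = -119.11 mm → contributes −178 292 mm⁴
Total I = 182 914 918 mm⁴.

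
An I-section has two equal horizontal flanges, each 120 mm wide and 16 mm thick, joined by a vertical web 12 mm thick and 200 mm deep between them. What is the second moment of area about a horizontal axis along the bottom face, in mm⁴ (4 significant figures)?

Break the section into simple shapes (no overlaps), measuring from the bottom-left corner of the bounding box.
Bottom flange: 120 × 16, A = 1 920 mm², y = 8 mm, Ī = 40 960 mm⁴.
Web: 12 × 200, A = 2 400 mm², y = 116 mm, Ī = 8 000 000 mm⁴.
Top flange: 120 × 16, A = 1 920 mm², y = 224 mm, Ī = 40 960 mm⁴.
Transfer each piece to a horizontal axis along the bottom face using Ī + A·d² with d = y − 0:
  bottom flange: d = 8 mm → contributes +163 840 mm⁴
  web: d = 116 mm → contributes +40 294 400 mm⁴
  top flange: d = 224 mm → contributes +96 378 880 mm⁴
Total I = 136 837 120 mm⁴.

I_base ≈ 1.368 × 10⁸ mm⁴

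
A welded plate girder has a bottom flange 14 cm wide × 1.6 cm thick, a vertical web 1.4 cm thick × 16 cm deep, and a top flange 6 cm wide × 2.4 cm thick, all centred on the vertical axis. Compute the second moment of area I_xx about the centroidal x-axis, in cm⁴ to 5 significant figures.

I_xx ≈ 3372.4 cm⁴

Decompose the section into non-overlapping parts with the origin at the bottom-left of its bounding rectangle.
Bottom plate: 14 × 1.6, A = 22.4 cm², y = 0.8 cm, Ī = 4.778667 cm⁴.
Web plate: 1.4 × 16, A = 22.4 cm², y = 9.6 cm, Ī = 477.8667 cm⁴.
Top plate: 6 × 2.4, A = 14.4 cm², y = 18.8 cm, Ī = 6.912 cm⁴.
Centroid: ȳ = ΣA·y / ΣA = 8.508108 cm.
Transfer each piece to the centroidal x-axis using Ī + A·d² with d = y − 8.508108:
  bottom plate: d = -7.708108 cm → contributes +1335.673 cm⁴
  web plate: d = 1.091892 cm → contributes +504.5726 cm⁴
  top plate: d = 10.29189 cm → contributes +1532.204 cm⁴
Total I = 3372.449 cm⁴.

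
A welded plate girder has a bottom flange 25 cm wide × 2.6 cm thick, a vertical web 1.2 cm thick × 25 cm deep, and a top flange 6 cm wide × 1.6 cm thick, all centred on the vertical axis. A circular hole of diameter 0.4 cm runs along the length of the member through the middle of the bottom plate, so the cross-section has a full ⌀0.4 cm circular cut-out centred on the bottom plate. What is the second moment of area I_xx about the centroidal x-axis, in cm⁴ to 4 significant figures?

I_xx ≈ 1.001 × 10⁴ cm⁴

Split into non-overlapping primitives; take the origin at the lower-left of the bounding box.
Bottom plate: 25 × 2.6, A = 65 cm², y = 1.3 cm, Ī = 36.6167 cm⁴.
Web plate: 1.2 × 25, A = 30 cm², y = 15.1 cm, Ī = 1562.5 cm⁴.
Top plate: 6 × 1.6, A = 9.6 cm², y = 28.4 cm, Ī = 2.048 cm⁴.
Hole (subtracted): ⌀0.4, A = 0.125664 cm², y = 1.3 cm, Ī = 0.00125664 cm⁴.
Centroid: ȳ = ΣA·y / ΣA = 7.75288 cm.
Transfer each piece to the centroidal x-axis using Ī + A·d² with d = y − 7.75288:
  bottom plate: d = -6.45288 cm → contributes +2743.19 cm⁴
  web plate: d = 7.34712 cm → contributes +3181.91 cm⁴
  top plate: d = 20.6471 cm → contributes +4094.56 cm⁴
  hole: d = -6.45288 cm → contributes −5.23385 cm⁴
Total I = 10014.4 cm⁴.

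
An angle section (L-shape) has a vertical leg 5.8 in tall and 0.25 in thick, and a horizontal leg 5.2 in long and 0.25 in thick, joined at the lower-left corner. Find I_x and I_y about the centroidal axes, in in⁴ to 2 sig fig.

I_x ≈ 9.2 in⁴, I_y ≈ 7.0 in⁴

Treat the section as a set of non-overlapping primitives; coordinates are from the bounding-box lower-left.
Vertical leg: 0.25 × 5.8, A = 1.45 in², y = 2.9 in, Ī = 4.065 in⁴.
Horizontal leg (remainder): 4.95 × 0.25, A = 1.238 in², y = 0.125 in, Ī = 0.006445 in⁴.
Centroid: ȳ = ΣA·y / ΣA = 1.622 in.
Transfer each piece to the centroidal x-axis using Ī + A·d² with d = y − 1.622:
  vertical leg: d = 1.278 in → contributes +6.432 in⁴
  horizontal leg (remainder): d = -1.497 in → contributes +2.78 in⁴
Total I = 9.213 in⁴.
For the y-axis: x̄ = 1.322 in.
Repeating about the centroidal y-axis gives I_y = 7.048 in⁴.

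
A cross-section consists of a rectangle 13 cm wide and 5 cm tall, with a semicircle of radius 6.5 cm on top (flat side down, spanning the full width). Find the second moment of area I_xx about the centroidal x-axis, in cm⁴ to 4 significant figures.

I_xx ≈ 1239 cm⁴

Break the section into simple shapes (no overlaps), measuring from the bottom-left corner of the bounding box.
Rectangular body: 13 × 5, A = 65 cm², y = 2.5 cm, Ī = 135.417 cm⁴.
Semicircular cap: semicircle r = 6.5, A = 66.3661 cm², y = 7.75869 cm, Ī = 195.923 cm⁴.
Centroid: ȳ = ΣA·y / ΣA = 5.15669 cm.
Transfer each piece to the centroidal x-axis using Ī + A·d² with d = y − 5.15669:
  rectangular body: d = -2.65669 cm → contributes +594.186 cm⁴
  semicircular cap: d = 2.602 cm → contributes +645.248 cm⁴
Total I = 1239.43 cm⁴.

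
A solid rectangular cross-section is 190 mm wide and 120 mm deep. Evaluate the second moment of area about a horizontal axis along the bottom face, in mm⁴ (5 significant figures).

I_base ≈ 1.0944 × 10⁸ mm⁴

The section: 190 × 120, A = 22 800 mm², y = 60 mm, Ī = 27 360 000 mm⁴.
Transfer it to the base of the section using Ī + A·d² with d = y − 0:
  the section: d = 60 mm → contributes +109 440 000 mm⁴
Total I = 109 440 000 mm⁴.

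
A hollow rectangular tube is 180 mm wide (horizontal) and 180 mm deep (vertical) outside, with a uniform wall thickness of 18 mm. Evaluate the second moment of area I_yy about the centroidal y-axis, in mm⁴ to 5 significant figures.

I_yy ≈ 5.1648 × 10⁷ mm⁴

Break the section into simple shapes (no overlaps), measuring from the bottom-left corner of the bounding box.
Outer rectangle: 180 × 180, A = 32 400 mm², x = 90 mm, Ī = 87 480 000 mm⁴.
Inner void (subtracted): 144 × 144, A = 20 736 mm², x = 90 mm, Ī = 35 831 808 mm⁴.
By symmetry the centroid is at mid-width, x̄ = 90 mm.
All pieces are centred on the centroidal y-axis, so I = ΣĪ (holes subtracted) = 51 648 192 mm⁴.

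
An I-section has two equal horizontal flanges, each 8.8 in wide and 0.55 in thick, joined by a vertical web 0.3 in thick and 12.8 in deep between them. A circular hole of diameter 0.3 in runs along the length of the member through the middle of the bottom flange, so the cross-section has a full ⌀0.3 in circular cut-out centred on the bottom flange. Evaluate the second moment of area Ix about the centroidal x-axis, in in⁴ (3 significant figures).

Treat the section as a set of non-overlapping primitives; coordinates are from the bounding-box lower-left.
Bottom flange: 8.8 × 0.55, A = 4.84 in², y = 0.275 in, Ī = 0.12201 in⁴.
Web: 0.3 × 12.8, A = 3.84 in², y = 6.95 in, Ī = 52.429 in⁴.
Top flange: 8.8 × 0.55, A = 4.84 in², y = 13.625 in, Ī = 0.12201 in⁴.
Hole (subtracted): ⌀0.3, A = 0.070686 in², y = 0.275 in, Ī = 0.00039761 in⁴.
Centroid: ȳ = ΣA·y / ΣA = 6.9851 in.
Transfer each piece to the centroidal x-axis using Ī + A·d² with d = y − 6.9851:
  bottom flange: d = -6.7101 in → contributes +218.04 in⁴
  web: d = -0.035082 in → contributes +52.434 in⁴
  top flange: d = 6.6399 in → contributes +213.51 in⁴
  hole: d = -6.7101 in → contributes −3.183 in⁴
Total I = 480.8 in⁴.

Ix ≈ 481 in⁴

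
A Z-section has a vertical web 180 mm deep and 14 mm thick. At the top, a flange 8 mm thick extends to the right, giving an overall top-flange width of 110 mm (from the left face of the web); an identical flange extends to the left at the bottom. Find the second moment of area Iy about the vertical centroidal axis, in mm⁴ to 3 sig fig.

Iy ≈ 5.87 × 10⁶ mm⁴

Split into non-overlapping primitives; take the origin at the lower-left of the bounding box.
Web: 14 × 180, A = 2 520 mm², x = 103 mm, Ī = 41 160 mm⁴.
Top flange (beyond web): 96 × 8, A = 768 mm², x = 158 mm, Ī = 589 824 mm⁴.
Bottom flange (beyond web): 96 × 8, A = 768 mm², x = 48 mm, Ī = 589 824 mm⁴.
Centroid: x̄ = ΣA·x / ΣA = 103 mm.
Transfer each piece to the vertical centroidal axis using Ī + A·d² with d = x − 103:
  web: d = 0 mm → contributes +41 160 mm⁴
  top flange (beyond web): d = 55 mm → contributes +2 913 024 mm⁴
  bottom flange (beyond web): d = -55 mm → contributes +2 913 024 mm⁴
Total I = 5 867 208 mm⁴.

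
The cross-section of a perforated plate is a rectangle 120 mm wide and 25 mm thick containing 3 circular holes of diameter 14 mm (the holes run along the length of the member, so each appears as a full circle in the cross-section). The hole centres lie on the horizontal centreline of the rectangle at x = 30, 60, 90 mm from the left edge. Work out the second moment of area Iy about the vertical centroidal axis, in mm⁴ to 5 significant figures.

Iy ≈ 3.3173 × 10⁶ mm⁴

Break the section into simple shapes (no overlaps), measuring from the bottom-left corner of the bounding box.
Plate: 120 × 25, A = 3 000 mm², x = 60 mm, Ī = 3 600 000 mm⁴.
Hole 1 (subtracted): ⌀14, A = 153.938 mm², x = 30 mm, Ī = 1885.741 mm⁴.
Hole 2 (subtracted): ⌀14, A = 153.938 mm², x = 60 mm, Ī = 1885.741 mm⁴.
Hole 3 (subtracted): ⌀14, A = 153.938 mm², x = 90 mm, Ī = 1885.741 mm⁴.
By symmetry the centroid is at mid-width, x̄ = 60 mm.
Transfer each piece to the vertical centroidal axis using Ī + A·d² with d = x − 60:
  plate: d = 0 mm → contributes +3 600 000 mm⁴
  hole 1: d = -30 mm → contributes −140 430 mm⁴
  hole 2: d = 0 mm → contributes −1885.741 mm⁴
  hole 3: d = 30 mm → contributes −140 430 mm⁴
Total I = 3 317 254 mm⁴.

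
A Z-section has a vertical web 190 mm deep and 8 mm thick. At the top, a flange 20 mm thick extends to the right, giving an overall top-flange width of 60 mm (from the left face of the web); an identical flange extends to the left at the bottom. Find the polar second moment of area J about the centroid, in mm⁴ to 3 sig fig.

J ≈ 2.20 × 10⁷ mm⁴

Treat the section as a set of non-overlapping primitives; coordinates are from the bounding-box lower-left.
Web: 8 × 190, A = 1 520 mm², y = 95 mm, Ī = 4 572 667 mm⁴.
Top flange (beyond web): 52 × 20, A = 1 040 mm², y = 180 mm, Ī = 34 667 mm⁴.
Bottom flange (beyond web): 52 × 20, A = 1 040 mm², y = 10 mm, Ī = 34 667 mm⁴.
Centroid: ȳ = ΣA·y / ΣA = 95 mm.
Transfer each piece to the centroidal x-axis using Ī + A·d² with d = y − 95:
  web: d = 0 mm → contributes +4 572 667 mm⁴
  top flange (beyond web): d = 85 mm → contributes +7 548 667 mm⁴
  bottom flange (beyond web): d = -85 mm → contributes +7 548 667 mm⁴
Total I = 19 670 000 mm⁴.
For the y-axis: x̄ = 56 mm.
Repeating about the centroidal y-axis gives I_y = 2 348 800 mm⁴.
Polar second moment: J = I_x + I_y = 22 018 800 mm⁴.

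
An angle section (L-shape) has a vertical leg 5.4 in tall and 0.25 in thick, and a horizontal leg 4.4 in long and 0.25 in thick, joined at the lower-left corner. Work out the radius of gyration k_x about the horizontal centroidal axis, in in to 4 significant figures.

k_x ≈ 1.734 in

Split into non-overlapping primitives; take the origin at the lower-left of the bounding box.
Vertical leg: 0.25 × 5.4, A = 1.35 in², y = 2.7 in, Ī = 3.2805 in⁴.
Horizontal leg (remainder): 4.15 × 0.25, A = 1.0375 in², y = 0.125 in, Ī = 0.00540365 in⁴.
Centroid: ȳ = ΣA·y / ΣA = 1.58102 in.
Transfer each piece to the horizontal centroidal axis using Ī + A·d² with d = y − 1.58102:
  vertical leg: d = 1.11898 in → contributes +4.97085 in⁴
  horizontal leg (remainder): d = -1.45602 in → contributes +2.2049 in⁴
Total I = 7.17575 in⁴.
Radius of gyration: k = √(I/A) = √(7.17575 / 2.3875) = 1.73365 in.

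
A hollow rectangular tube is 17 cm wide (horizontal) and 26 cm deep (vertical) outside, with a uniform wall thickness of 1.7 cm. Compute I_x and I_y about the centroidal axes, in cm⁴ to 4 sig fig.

I_x ≈ 1.182 × 10⁴ cm⁴, I_y ≈ 5907 cm⁴

Treat the section as a set of non-overlapping primitives; coordinates are from the bounding-box lower-left.
Outer rectangle: 17 × 26, A = 442 cm², y = 13 cm, Ī = 24899.3 cm⁴.
Inner void (subtracted): 13.6 × 22.6, A = 307.36 cm², y = 13 cm, Ī = 13082.3 cm⁴.
By symmetry the centroid is at mid-height, ȳ = 13 cm.
All pieces are centred on the centroidal x-axis, so I = ΣĪ (holes subtracted) = 11817.1 cm⁴.
Repeating about the centroidal y-axis gives I_y = 5907.39 cm⁴.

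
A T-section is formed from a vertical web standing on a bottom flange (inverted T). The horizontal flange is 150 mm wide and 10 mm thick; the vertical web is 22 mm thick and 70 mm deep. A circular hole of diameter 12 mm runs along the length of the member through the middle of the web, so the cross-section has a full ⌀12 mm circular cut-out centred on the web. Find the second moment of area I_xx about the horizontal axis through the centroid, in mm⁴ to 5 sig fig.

Split into non-overlapping primitives; take the origin at the lower-left of the bounding box.
Flange: 150 × 10, A = 1 500 mm², y = 5 mm, Ī = 12 500 mm⁴.
Web: 22 × 70, A = 1 540 mm², y = 45 mm, Ī = 628833.3 mm⁴.
Hole (subtracted): ⌀12, A = 113.0973 mm², y = 45 mm, Ī = 1017.876 mm⁴.
Centroid: ȳ = ΣA·y / ΣA = 24.50051 mm.
Transfer each piece to the horizontal axis through the centroid using Ī + A·d² with d = y − 24.50051:
  flange: d = -19.50051 mm → contributes +582905.1 mm⁴
  web: d = 20.49949 mm → contributes +1 275 986 mm⁴
  hole: d = 20.49949 mm → contributes −48544.65 mm⁴
Total I = 1 810 346 mm⁴.

I_xx ≈ 1.8103 × 10⁶ mm⁴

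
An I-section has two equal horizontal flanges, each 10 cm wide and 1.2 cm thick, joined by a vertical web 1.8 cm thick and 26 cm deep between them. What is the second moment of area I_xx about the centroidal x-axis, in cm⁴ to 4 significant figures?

I_xx ≈ 7078 cm⁴

Decompose the section into non-overlapping parts with the origin at the bottom-left of its bounding rectangle.
Bottom flange: 10 × 1.2, A = 12 cm², y = 0.6 cm, Ī = 1.44 cm⁴.
Web: 1.8 × 26, A = 46.8 cm², y = 14.2 cm, Ī = 2636.4 cm⁴.
Top flange: 10 × 1.2, A = 12 cm², y = 27.8 cm, Ī = 1.44 cm⁴.
By symmetry the centroid is at mid-height, ȳ = 14.2 cm.
Transfer each piece to the centroidal x-axis using Ī + A·d² with d = y − 14.2:
  bottom flange: d = -13.6 cm → contributes +2220.96 cm⁴
  web: d = 0 cm → contributes +2636.4 cm⁴
  top flange: d = 13.6 cm → contributes +2220.96 cm⁴
Total I = 7078.32 cm⁴.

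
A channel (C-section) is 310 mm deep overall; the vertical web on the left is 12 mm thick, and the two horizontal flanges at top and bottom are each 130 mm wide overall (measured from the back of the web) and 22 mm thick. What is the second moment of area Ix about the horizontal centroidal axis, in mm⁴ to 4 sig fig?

Ix ≈ 1.377 × 10⁸ mm⁴

Split into non-overlapping primitives; take the origin at the lower-left of the bounding box.
Web: 12 × 310, A = 3 720 mm², y = 155 mm, Ī = 29 791 000 mm⁴.
Top flange (beyond web): 118 × 22, A = 2 596 mm², y = 299 mm, Ī = 104 705 mm⁴.
Bottom flange (beyond web): 118 × 22, A = 2 596 mm², y = 11 mm, Ī = 104 705 mm⁴.
By symmetry the centroid is at mid-height, ȳ = 155 mm.
Transfer each piece to the horizontal centroidal axis using Ī + A·d² with d = y − 155:
  web: d = 0 mm → contributes +29 791 000 mm⁴
  top flange (beyond web): d = 144 mm → contributes +53 935 361 mm⁴
  bottom flange (beyond web): d = -144 mm → contributes +53 935 361 mm⁴
Total I = 137 661 723 mm⁴.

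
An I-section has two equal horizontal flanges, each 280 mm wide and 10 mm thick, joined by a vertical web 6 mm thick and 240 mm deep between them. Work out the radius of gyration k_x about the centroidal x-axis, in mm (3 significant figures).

k_x ≈ 116 mm

Break the section into simple shapes (no overlaps), measuring from the bottom-left corner of the bounding box.
Bottom flange: 280 × 10, A = 2 800 mm², y = 5 mm, Ī = 23 333 mm⁴.
Web: 6 × 240, A = 1 440 mm², y = 130 mm, Ī = 6 912 000 mm⁴.
Top flange: 280 × 10, A = 2 800 mm², y = 255 mm, Ī = 23 333 mm⁴.
By symmetry the centroid is at mid-height, ȳ = 130 mm.
Transfer each piece to the centroidal x-axis using Ī + A·d² with d = y − 130:
  bottom flange: d = -125 mm → contributes +43 773 333 mm⁴
  web: d = 0 mm → contributes +6 912 000 mm⁴
  top flange: d = 125 mm → contributes +43 773 333 mm⁴
Total I = 94 458 667 mm⁴.
Radius of gyration: k = √(I/A) = √(94 458 667 / 7 040) = 115.83 mm.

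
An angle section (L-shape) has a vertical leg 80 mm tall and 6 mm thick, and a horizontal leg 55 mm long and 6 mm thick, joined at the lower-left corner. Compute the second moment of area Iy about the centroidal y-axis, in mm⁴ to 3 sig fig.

Treat the section as a set of non-overlapping primitives; coordinates are from the bounding-box lower-left.
Vertical leg: 6 × 80, A = 480 mm², x = 3 mm, Ī = 1 440 mm⁴.
Horizontal leg (remainder): 49 × 6, A = 294 mm², x = 30.5 mm, Ī = 58 825 mm⁴.
Centroid: x̄ = ΣA·x / ΣA = 13.446 mm.
Transfer each piece to the centroidal y-axis using Ī + A·d² with d = x − 13.446:
  vertical leg: d = -10.446 mm → contributes +53 814 mm⁴
  horizontal leg (remainder): d = 17.054 mm → contributes +144 334 mm⁴
Total I = 198 148 mm⁴.

Iy ≈ 1.98 × 10⁵ mm⁴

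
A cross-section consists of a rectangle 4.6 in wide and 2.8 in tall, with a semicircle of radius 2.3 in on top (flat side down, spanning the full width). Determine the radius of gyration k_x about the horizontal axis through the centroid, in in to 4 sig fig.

k_x ≈ 1.374 in

Treat the section as a set of non-overlapping primitives; coordinates are from the bounding-box lower-left.
Rectangular body: 4.6 × 2.8, A = 12.88 in², y = 1.4 in, Ī = 8.41493 in⁴.
Semicircular cap: semicircle r = 2.3, A = 8.30951 in², y = 3.77615 in, Ī = 3.07145 in⁴.
Centroid: ȳ = ΣA·y / ΣA = 2.33181 in.
Transfer each piece to the horizontal axis through the centroid using Ī + A·d² with d = y − 2.33181:
  rectangular body: d = -0.931812 in → contributes +19.5983 in⁴
  semicircular cap: d = 1.44434 in → contributes +20.406 in⁴
Total I = 40.0043 in⁴.
Radius of gyration: k = √(I/A) = √(40.0043 / 21.1895) = 1.37402 in.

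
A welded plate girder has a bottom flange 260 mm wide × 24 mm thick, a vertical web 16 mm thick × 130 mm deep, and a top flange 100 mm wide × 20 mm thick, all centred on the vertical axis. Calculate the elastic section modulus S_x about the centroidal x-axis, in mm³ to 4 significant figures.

Break the section into simple shapes (no overlaps), measuring from the bottom-left corner of the bounding box.
Bottom plate: 260 × 24, A = 6 240 mm², y = 12 mm, Ī = 299 520 mm⁴.
Web plate: 16 × 130, A = 2 080 mm², y = 89 mm, Ī = 2 929 333 mm⁴.
Top plate: 100 × 20, A = 2 000 mm², y = 164 mm, Ī = 66666.7 mm⁴.
Centroid: ȳ = ΣA·y / ΣA = 56.9767 mm.
Transfer each piece to the centroidal x-axis using Ī + A·d² with d = y − 56.9767:
  bottom plate: d = -44.9767 mm → contributes +12 922 463 mm⁴
  web plate: d = 32.0233 mm → contributes +5 062 350 mm⁴
  top plate: d = 107.023 mm → contributes +22 974 621 mm⁴
Total I = 40 959 434 mm⁴.
Extreme fibre distance c = 117.023 mm; S = I/c = 350 011 mm³.

S_x ≈ 3.500 × 10⁵ mm³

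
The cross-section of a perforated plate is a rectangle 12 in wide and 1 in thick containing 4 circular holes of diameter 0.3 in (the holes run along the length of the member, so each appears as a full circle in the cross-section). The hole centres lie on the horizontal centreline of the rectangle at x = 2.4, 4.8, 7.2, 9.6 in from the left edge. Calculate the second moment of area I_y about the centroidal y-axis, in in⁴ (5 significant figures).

I_y ≈ 141.96 in⁴

Split into non-overlapping primitives; take the origin at the lower-left of the bounding box.
Plate: 12 × 1, A = 12 in², x = 6 in, Ī = 144 in⁴.
Hole 1 (subtracted): ⌀0.3, A = 0.07068583 in², x = 2.4 in, Ī = 0.0003976078 in⁴.
Hole 2 (subtracted): ⌀0.3, A = 0.07068583 in², x = 4.8 in, Ī = 0.0003976078 in⁴.
Hole 3 (subtracted): ⌀0.3, A = 0.07068583 in², x = 7.2 in, Ī = 0.0003976078 in⁴.
Hole 4 (subtracted): ⌀0.3, A = 0.07068583 in², x = 9.6 in, Ī = 0.0003976078 in⁴.
By symmetry the centroid is at mid-width, x̄ = 6 in.
Transfer each piece to the centroidal y-axis using Ī + A·d² with d = x − 6:
  plate: d = 0 in → contributes +144 in⁴
  hole 1: d = -3.6 in → contributes −0.916486 in⁴
  hole 2: d = -1.2 in → contributes −0.1021852 in⁴
  hole 3: d = 1.2 in → contributes −0.1021852 in⁴
  hole 4: d = 3.6 in → contributes −0.916486 in⁴
Total I = 141.9627 in⁴.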